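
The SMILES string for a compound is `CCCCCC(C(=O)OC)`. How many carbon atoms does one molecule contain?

Atom tally by fragment:
  CH3 → C:1 H:3
  CH2 → C:1 H:2
  CH2 → C:1 H:2
  CH2 → C:1 H:2
  CH2 → C:1 H:2
  CH2COOCH3 → C:3 H:5 O:2
Element totals:
  C: 8
  H: 16
  O: 2

8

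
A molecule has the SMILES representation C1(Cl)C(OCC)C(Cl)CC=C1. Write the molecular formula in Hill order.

Atom tally by fragment:
  cyclohexene ring core → C:6 H:10
  (− 3 ring H displaced by substituents)
  + Cl → Cl:1
  + OC2H5 → C:2 H:5 O:1
  + Cl → Cl:1
Element totals:
  C: 8
  H: 12
  Cl: 2
  O: 1

C8H12Cl2O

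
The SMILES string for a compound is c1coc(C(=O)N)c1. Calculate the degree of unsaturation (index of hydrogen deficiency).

Atom tally by fragment:
  furan ring core → C:4 H:4 O:1
  (− 1 ring H displaced by substituents)
  + CONH2 → C:1 H:2 O:1 N:1
Element totals:
  C: 5
  H: 5
  N: 1
  O: 2
Molecular formula: C5H5NO2.
DoU = (2C + 2 + N − H − X) / 2 = (2·5 + 2 + 1 − 5 − 0) / 2 = 4.

4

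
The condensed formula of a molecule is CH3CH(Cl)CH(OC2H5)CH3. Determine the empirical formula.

Element totals:
  C: 6
  H: 13
  Cl: 1
  O: 1
Molecular formula: C6H13ClO.
gcd of subscripts (6, 1, 13, 1) = 1, so the empirical formula equals the molecular formula.

C6H13ClO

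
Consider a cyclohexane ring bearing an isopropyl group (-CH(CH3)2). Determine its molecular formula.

C9H18

Atom tally by fragment:
  cyclohexane ring core → C:6 H:12
  (− 1 ring H displaced by substituents)
  + CH(CH3)2 → C:3 H:7
Element totals:
  C: 9
  H: 18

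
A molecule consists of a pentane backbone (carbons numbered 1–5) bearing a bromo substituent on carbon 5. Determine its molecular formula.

Atom tally by fragment:
  CH3 → C:1 H:3
  CH2 → C:1 H:2
  CH2 → C:1 H:2
  CH2 → C:1 H:2
  CH2Br → C:1 H:2 Br:1
Element totals:
  C: 5
  H: 11
  Br: 1

C5H11Br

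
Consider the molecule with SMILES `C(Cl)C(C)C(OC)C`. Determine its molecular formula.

C6H13ClO

Atom tally by fragment:
  ClCH2 → C:1 H:2 Cl:1
  CH(CH3) → C:2 H:4
  CH(OCH3) → C:2 H:4 O:1
  CH3 → C:1 H:3
Element totals:
  C: 6
  H: 13
  Cl: 1
  O: 1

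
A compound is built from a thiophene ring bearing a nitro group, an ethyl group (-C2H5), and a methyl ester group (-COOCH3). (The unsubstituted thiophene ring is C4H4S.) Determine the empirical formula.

Atom tally by fragment:
  thiophene ring core → C:4 H:4 S:1
  (− 3 ring H displaced by substituents)
  + NO2 → N:1 O:2
  + C2H5 → C:2 H:5
  + COOCH3 → C:2 H:3 O:2
Element totals:
  C: 8
  H: 9
  N: 1
  O: 4
  S: 1
Molecular formula: C8H9NO4S.
gcd of subscripts (8, 9, 1, 4, 1) = 1, so the empirical formula equals the molecular formula.

C8H9NO4S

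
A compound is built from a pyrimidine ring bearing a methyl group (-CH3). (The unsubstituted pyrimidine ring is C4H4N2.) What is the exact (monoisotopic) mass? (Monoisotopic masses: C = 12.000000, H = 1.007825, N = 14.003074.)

Atom tally by fragment:
  pyrimidine ring core → C:4 H:4 N:2
  (− 1 ring H displaced by substituents)
  + CH3 → C:1 H:3
Element totals:
  C: 5
  H: 6
  N: 2
Molecular formula: C5H6N2.
  M = 5(12.0) + 6(1.007825) + 2(14.003074)
    = 60.000000 + 6.046950 + 28.006148 = 94.053098

94.0531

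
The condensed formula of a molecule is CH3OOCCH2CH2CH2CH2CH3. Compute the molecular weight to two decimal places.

130.19 g/mol

Atom tally by fragment:
  CH3OOCCH2 → C:3 H:5 O:2
  CH2 → C:1 H:2
  CH2 → C:1 H:2
  CH2 → C:1 H:2
  CH3 → C:1 H:3
Element totals:
  C: 7
  H: 14
  O: 2
Molecular formula: C7H14O2.
  M = 7(12.011) + 14(1.008) + 2(15.999)
    = 84.077 + 14.112 + 31.998 = 130.187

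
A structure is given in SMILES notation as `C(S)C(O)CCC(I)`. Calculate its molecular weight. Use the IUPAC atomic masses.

246.11 g/mol

Atom tally by fragment:
  HSCH2 → C:1 H:3 S:1
  CH(OH) → C:1 H:2 O:1
  CH2 → C:1 H:2
  CH2 → C:1 H:2
  CH2I → C:1 H:2 I:1
Element totals:
  C: 5
  H: 11
  I: 1
  O: 1
  S: 1
Molecular formula: C5H11IOS.
  M = 5(12.011) + 11(1.008) + 126.904 + 15.999 + 32.06
    = 60.055 + 11.088 + 126.904 + 15.999 + 32.060 = 246.106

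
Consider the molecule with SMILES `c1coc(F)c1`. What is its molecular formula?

C4H3FO

Atom tally by fragment:
  furan ring core → C:4 H:4 O:1
  (− 1 ring H displaced by substituents)
  + F → F:1
Element totals:
  C: 4
  H: 3
  F: 1
  O: 1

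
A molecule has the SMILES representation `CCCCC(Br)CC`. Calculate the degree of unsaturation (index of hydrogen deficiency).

0

Atom tally by fragment:
  CH3 → C:1 H:3
  CH2 → C:1 H:2
  CH2 → C:1 H:2
  CH2 → C:1 H:2
  CH(Br) → C:1 H:1 Br:1
  CH2 → C:1 H:2
  CH3 → C:1 H:3
Element totals:
  C: 7
  H: 15
  Br: 1
Molecular formula: C7H15Br.
DoU = (2C + 2 + N − H − X) / 2 = (2·7 + 2 + 0 − 15 − 1) / 2 = 0.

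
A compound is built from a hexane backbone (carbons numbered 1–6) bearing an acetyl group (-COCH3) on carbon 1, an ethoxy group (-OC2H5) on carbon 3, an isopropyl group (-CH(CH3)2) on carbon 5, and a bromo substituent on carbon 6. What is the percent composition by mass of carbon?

53.25%

Atom tally by fragment:
  CH3COCH2 → C:3 H:5 O:1
  CH2 → C:1 H:2
  CH(OC2H5) → C:3 H:6 O:1
  CH2 → C:1 H:2
  CH(CH(CH3)2) → C:4 H:8
  CH2Br → C:1 H:2 Br:1
Element totals:
  C: 13
  H: 25
  Br: 1
  O: 2
Molecular formula: C13H25BrO2.
Molar mass = 293.245 g/mol.
Mass from C: 13 × 12.011 = 156.143 g/mol.
%C = 156.143 / 293.245 × 100 = 53.25%.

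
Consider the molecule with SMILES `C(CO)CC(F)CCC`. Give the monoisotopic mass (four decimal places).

Atom tally by fragment:
  HOCH2CH2 → C:2 H:5 O:1
  CH2 → C:1 H:2
  CH(F) → C:1 H:1 F:1
  CH2 → C:1 H:2
  CH2 → C:1 H:2
  CH3 → C:1 H:3
Element totals:
  C: 7
  H: 15
  F: 1
  O: 1
Molecular formula: C7H15FO.
  M = 7(12.0) + 15(1.007825) + 18.998403 + 15.994915
    = 84.000000 + 15.117375 + 18.998403 + 15.994915 = 134.110693

134.1107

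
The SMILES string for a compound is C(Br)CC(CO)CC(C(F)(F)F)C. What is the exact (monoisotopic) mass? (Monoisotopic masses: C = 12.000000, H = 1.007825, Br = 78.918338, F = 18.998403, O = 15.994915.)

Atom tally by fragment:
  BrCH2 → C:1 H:2 Br:1
  CH2 → C:1 H:2
  CH(CH2OH) → C:2 H:4 O:1
  CH2 → C:1 H:2
  CH(CF3) → C:2 H:1 F:3
  CH3 → C:1 H:3
Element totals:
  C: 8
  H: 14
  Br: 1
  F: 3
  O: 1
Molecular formula: C8H14BrF3O.
  M = 8(12.0) + 14(1.007825) + 78.918338 + 3(18.998403) + 15.994915
    = 96.000000 + 14.109550 + 78.918338 + 56.995209 + 15.994915 = 262.018012

262.0180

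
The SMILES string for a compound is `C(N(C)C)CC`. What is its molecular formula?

C5H13N

Atom tally by fragment:
  (CH3)2NCH2 → C:3 H:8 N:1
  CH2 → C:1 H:2
  CH3 → C:1 H:3
Element totals:
  C: 5
  H: 13
  N: 1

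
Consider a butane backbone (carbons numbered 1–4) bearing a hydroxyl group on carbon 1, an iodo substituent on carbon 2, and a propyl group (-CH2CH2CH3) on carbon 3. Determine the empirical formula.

Atom tally by fragment:
  HOCH2 → C:1 H:3 O:1
  CH(I) → C:1 H:1 I:1
  CH(CH2CH2CH3) → C:4 H:8
  CH3 → C:1 H:3
Element totals:
  C: 7
  H: 15
  I: 1
  O: 1
Molecular formula: C7H15IO.
gcd of subscripts (7, 15, 1, 1) = 1, so the empirical formula equals the molecular formula.

C7H15IO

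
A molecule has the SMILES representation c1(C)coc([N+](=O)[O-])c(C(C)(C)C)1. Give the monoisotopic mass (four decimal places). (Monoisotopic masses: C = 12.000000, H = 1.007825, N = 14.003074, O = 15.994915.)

Atom tally by fragment:
  furan ring core → C:4 H:4 O:1
  (− 3 ring H displaced by substituents)
  + CH3 → C:1 H:3
  + NO2 → N:1 O:2
  + C(CH3)3 → C:4 H:9
Element totals:
  C: 9
  H: 13
  N: 1
  O: 3
Molecular formula: C9H13NO3.
  M = 9(12.0) + 13(1.007825) + 14.003074 + 3(15.994915)
    = 108.000000 + 13.101725 + 14.003074 + 47.984745 = 183.089544

183.0895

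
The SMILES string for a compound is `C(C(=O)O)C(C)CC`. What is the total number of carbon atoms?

Atom tally by fragment:
  HOOCCH2 → C:2 H:3 O:2
  CH(CH3) → C:2 H:4
  CH2 → C:1 H:2
  CH3 → C:1 H:3
Element totals:
  C: 6
  H: 12
  O: 2

6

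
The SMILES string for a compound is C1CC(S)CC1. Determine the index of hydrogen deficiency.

Atom tally by fragment:
  cyclopentane ring core → C:5 H:10
  (− 1 ring H displaced by substituents)
  + SH → S:1 H:1
Element totals:
  C: 5
  H: 10
  S: 1
Molecular formula: C5H10S.
DoU = (2C + 2 + N − H − X) / 2 = (2·5 + 2 + 0 − 10 − 0) / 2 = 1.

1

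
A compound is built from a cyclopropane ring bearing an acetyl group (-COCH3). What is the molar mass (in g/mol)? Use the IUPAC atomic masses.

84.12 g/mol

Atom tally by fragment:
  cyclopropane ring core → C:3 H:6
  (− 1 ring H displaced by substituents)
  + COCH3 → C:2 H:3 O:1
Element totals:
  C: 5
  H: 8
  O: 1
Molecular formula: C5H8O.
  M = 5(12.011) + 8(1.008) + 15.999
    = 60.055 + 8.064 + 15.999 = 84.118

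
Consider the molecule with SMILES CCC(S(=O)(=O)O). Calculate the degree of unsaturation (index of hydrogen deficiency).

Atom tally by fragment:
  CH3 → C:1 H:3
  CH2 → C:1 H:2
  CH2SO3H → C:1 H:3 S:1 O:3
Element totals:
  C: 3
  H: 8
  O: 3
  S: 1
Molecular formula: C3H8O3S.
DoU = (2C + 2 + N − H − X) / 2 = (2·3 + 2 + 0 − 8 − 0) / 2 = 0.

0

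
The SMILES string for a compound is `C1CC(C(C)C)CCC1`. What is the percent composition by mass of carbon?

85.63%

Atom tally by fragment:
  cyclohexane ring core → C:6 H:12
  (− 1 ring H displaced by substituents)
  + CH(CH3)2 → C:3 H:7
Element totals:
  C: 9
  H: 18
Molecular formula: C9H18.
Molar mass = 126.243 g/mol.
Mass from C: 9 × 12.011 = 108.099 g/mol.
%C = 108.099 / 126.243 × 100 = 85.63%.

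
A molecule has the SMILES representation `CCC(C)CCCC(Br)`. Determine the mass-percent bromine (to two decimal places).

Atom tally by fragment:
  CH3 → C:1 H:3
  CH2 → C:1 H:2
  CH(CH3) → C:2 H:4
  CH2 → C:1 H:2
  CH2 → C:1 H:2
  CH2 → C:1 H:2
  CH2Br → C:1 H:2 Br:1
Element totals:
  C: 8
  H: 17
  Br: 1
Molecular formula: C8H17Br.
Molar mass = 193.128 g/mol.
Mass from Br: 1 × 79.904 = 79.904 g/mol.
%Br = 79.904 / 193.128 × 100 = 41.37%.

41.37%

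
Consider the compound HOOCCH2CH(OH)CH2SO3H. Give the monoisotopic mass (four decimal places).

Atom tally by fragment:
  HOOCCH2 → C:2 H:3 O:2
  CH(OH) → C:1 H:2 O:1
  CH2SO3H → C:1 H:3 S:1 O:3
Element totals:
  C: 4
  H: 8
  O: 6
  S: 1
Molecular formula: C4H8O6S.
  M = 4(12.0) + 8(1.007825) + 6(15.994915) + 31.972071
    = 48.000000 + 8.062600 + 95.969490 + 31.972071 = 184.004161

184.0042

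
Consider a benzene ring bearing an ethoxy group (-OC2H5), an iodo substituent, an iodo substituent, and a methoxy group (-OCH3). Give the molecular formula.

Atom tally by fragment:
  benzene ring core → C:6 H:6
  (− 4 ring H displaced by substituents)
  + OC2H5 → C:2 H:5 O:1
  + I → I:1
  + I → I:1
  + OCH3 → C:1 H:3 O:1
Element totals:
  C: 9
  H: 10
  I: 2
  O: 2

C9H10I2O2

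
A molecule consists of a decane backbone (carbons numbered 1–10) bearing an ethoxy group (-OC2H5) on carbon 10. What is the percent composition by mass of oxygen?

8.59%

Atom tally by fragment:
  CH3 → C:1 H:3
  CH2 → C:1 H:2
  CH2 → C:1 H:2
  CH2 → C:1 H:2
  CH2 → C:1 H:2
  CH2 → C:1 H:2
  CH2 → C:1 H:2
  CH2 → C:1 H:2
  CH2 → C:1 H:2
  CH2OC2H5 → C:3 H:7 O:1
Element totals:
  C: 12
  H: 26
  O: 1
Molecular formula: C12H26O.
Molar mass = 186.339 g/mol.
Mass from O: 1 × 15.999 = 15.999 g/mol.
%O = 15.999 / 186.339 × 100 = 8.59%.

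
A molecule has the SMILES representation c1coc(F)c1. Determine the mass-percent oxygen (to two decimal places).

18.59%

Atom tally by fragment:
  furan ring core → C:4 H:4 O:1
  (− 1 ring H displaced by substituents)
  + F → F:1
Element totals:
  C: 4
  H: 3
  F: 1
  O: 1
Molecular formula: C4H3FO.
Molar mass = 86.065 g/mol.
Mass from O: 1 × 15.999 = 15.999 g/mol.
%O = 15.999 / 86.065 × 100 = 18.59%.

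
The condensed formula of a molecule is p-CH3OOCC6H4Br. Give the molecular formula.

Element totals:
  C: 8
  H: 7
  Br: 1
  O: 2

C8H7BrO2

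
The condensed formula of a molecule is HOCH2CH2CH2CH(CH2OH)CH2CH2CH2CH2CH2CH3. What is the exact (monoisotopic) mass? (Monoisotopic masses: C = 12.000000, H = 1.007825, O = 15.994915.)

Element totals:
  C: 11
  H: 24
  O: 2
Molecular formula: C11H24O2.
  M = 11(12.0) + 24(1.007825) + 2(15.994915)
    = 132.000000 + 24.187800 + 31.989830 = 188.177630

188.1776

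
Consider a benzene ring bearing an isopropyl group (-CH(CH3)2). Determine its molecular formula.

Atom tally by fragment:
  benzene ring core → C:6 H:6
  (− 1 ring H displaced by substituents)
  + CH(CH3)2 → C:3 H:7
Element totals:
  C: 9
  H: 12

C9H12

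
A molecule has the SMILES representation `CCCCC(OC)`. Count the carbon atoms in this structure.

Atom tally by fragment:
  CH3 → C:1 H:3
  CH2 → C:1 H:2
  CH2 → C:1 H:2
  CH2 → C:1 H:2
  CH2OCH3 → C:2 H:5 O:1
Element totals:
  C: 6
  H: 14
  O: 1

6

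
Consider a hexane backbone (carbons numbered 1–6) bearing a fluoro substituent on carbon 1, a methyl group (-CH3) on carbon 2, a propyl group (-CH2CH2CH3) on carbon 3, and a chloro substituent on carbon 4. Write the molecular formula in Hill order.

C10H20ClF

Atom tally by fragment:
  FCH2 → C:1 H:2 F:1
  CH(CH3) → C:2 H:4
  CH(CH2CH2CH3) → C:4 H:8
  CH(Cl) → C:1 H:1 Cl:1
  CH2 → C:1 H:2
  CH3 → C:1 H:3
Element totals:
  C: 10
  H: 20
  Cl: 1
  F: 1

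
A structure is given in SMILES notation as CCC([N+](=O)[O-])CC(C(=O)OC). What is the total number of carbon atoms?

7

Atom tally by fragment:
  CH3 → C:1 H:3
  CH2 → C:1 H:2
  CH(NO2) → C:1 H:1 N:1 O:2
  CH2 → C:1 H:2
  CH2COOCH3 → C:3 H:5 O:2
Element totals:
  C: 7
  H: 13
  N: 1
  O: 4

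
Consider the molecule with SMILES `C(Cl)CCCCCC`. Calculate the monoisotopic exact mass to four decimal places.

134.0862

Atom tally by fragment:
  ClCH2 → C:1 H:2 Cl:1
  CH2 → C:1 H:2
  CH2 → C:1 H:2
  CH2 → C:1 H:2
  CH2 → C:1 H:2
  CH2 → C:1 H:2
  CH3 → C:1 H:3
Element totals:
  C: 7
  H: 15
  Cl: 1
Molecular formula: C7H15Cl.
  M = 7(12.0) + 15(1.007825) + 34.968853
    = 84.000000 + 15.117375 + 34.968853 = 134.086228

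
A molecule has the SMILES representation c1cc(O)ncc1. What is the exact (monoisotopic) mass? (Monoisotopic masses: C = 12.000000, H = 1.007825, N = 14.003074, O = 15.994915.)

95.0371

Atom tally by fragment:
  pyridine ring core → C:5 H:5 N:1
  (− 1 ring H displaced by substituents)
  + OH → O:1 H:1
Element totals:
  C: 5
  H: 5
  N: 1
  O: 1
Molecular formula: C5H5NO.
  M = 5(12.0) + 5(1.007825) + 14.003074 + 15.994915
    = 60.000000 + 5.039125 + 14.003074 + 15.994915 = 95.037114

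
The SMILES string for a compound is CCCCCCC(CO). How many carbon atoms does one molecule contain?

8

Atom tally by fragment:
  CH3 → C:1 H:3
  CH2 → C:1 H:2
  CH2 → C:1 H:2
  CH2 → C:1 H:2
  CH2 → C:1 H:2
  CH2 → C:1 H:2
  CH2CH2OH → C:2 H:5 O:1
Element totals:
  C: 8
  H: 18
  O: 1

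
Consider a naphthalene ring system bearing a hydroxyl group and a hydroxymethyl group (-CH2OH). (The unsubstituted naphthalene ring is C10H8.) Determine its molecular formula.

Atom tally by fragment:
  naphthalene ring system core → C:10 H:8
  (− 2 ring H displaced by substituents)
  + OH → O:1 H:1
  + CH2OH → C:1 H:3 O:1
Element totals:
  C: 11
  H: 10
  O: 2

C11H10O2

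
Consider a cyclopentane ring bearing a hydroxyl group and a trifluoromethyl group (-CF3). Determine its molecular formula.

Atom tally by fragment:
  cyclopentane ring core → C:5 H:10
  (− 2 ring H displaced by substituents)
  + OH → O:1 H:1
  + CF3 → C:1 F:3
Element totals:
  C: 6
  H: 9
  F: 3
  O: 1

C6H9F3O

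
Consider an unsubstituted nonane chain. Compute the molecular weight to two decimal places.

128.26 g/mol

Atom tally by fragment:
  CH3 → C:1 H:3
  CH2 → C:1 H:2
  CH2 → C:1 H:2
  CH2 → C:1 H:2
  CH2 → C:1 H:2
  CH2 → C:1 H:2
  CH2 → C:1 H:2
  CH2 → C:1 H:2
  CH3 → C:1 H:3
Element totals:
  C: 9
  H: 20
Molecular formula: C9H20.
  M = 9(12.011) + 20(1.008)
    = 108.099 + 20.160 = 128.259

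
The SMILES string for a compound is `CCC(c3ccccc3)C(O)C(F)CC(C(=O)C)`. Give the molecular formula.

Atom tally by fragment:
  CH3 → C:1 H:3
  CH2 → C:1 H:2
  CH(C6H5) → C:7 H:6
  CH(OH) → C:1 H:2 O:1
  CH(F) → C:1 H:1 F:1
  CH2 → C:1 H:2
  CH2COCH3 → C:3 H:5 O:1
Element totals:
  C: 15
  H: 21
  F: 1
  O: 2

C15H21FO2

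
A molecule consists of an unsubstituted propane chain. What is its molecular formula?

Atom tally by fragment:
  CH3 → C:1 H:3
  CH2 → C:1 H:2
  CH3 → C:1 H:3
Element totals:
  C: 3
  H: 8

C3H8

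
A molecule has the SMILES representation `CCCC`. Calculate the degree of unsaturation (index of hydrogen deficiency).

Atom tally by fragment:
  CH3 → C:1 H:3
  CH2 → C:1 H:2
  CH2 → C:1 H:2
  CH3 → C:1 H:3
Element totals:
  C: 4
  H: 10
Molecular formula: C4H10.
DoU = (2C + 2 + N − H − X) / 2 = (2·4 + 2 + 0 − 10 − 0) / 2 = 0.

0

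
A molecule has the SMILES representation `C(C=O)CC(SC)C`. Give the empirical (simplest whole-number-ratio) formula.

Atom tally by fragment:
  OHCCH2 → C:2 H:3 O:1
  CH2 → C:1 H:2
  CH(SCH3) → C:2 H:4 S:1
  CH3 → C:1 H:3
Element totals:
  C: 6
  H: 12
  O: 1
  S: 1
Molecular formula: C6H12OS.
gcd of subscripts (6, 12, 1, 1) = 1, so the empirical formula equals the molecular formula.

C6H12OS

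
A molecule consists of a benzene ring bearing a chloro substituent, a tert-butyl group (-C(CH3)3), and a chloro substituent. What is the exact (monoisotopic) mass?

202.0316

Atom tally by fragment:
  benzene ring core → C:6 H:6
  (− 3 ring H displaced by substituents)
  + Cl → Cl:1
  + C(CH3)3 → C:4 H:9
  + Cl → Cl:1
Element totals:
  C: 10
  H: 12
  Cl: 2
Molecular formula: C10H12Cl2.
  M = 10(12.0) + 12(1.007825) + 2(34.968853)
    = 120.000000 + 12.093900 + 69.937706 = 202.031606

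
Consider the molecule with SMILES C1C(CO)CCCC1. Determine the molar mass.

Atom tally by fragment:
  cyclohexane ring core → C:6 H:12
  (− 1 ring H displaced by substituents)
  + CH2OH → C:1 H:3 O:1
Element totals:
  C: 7
  H: 14
  O: 1
Molecular formula: C7H14O.
  M = 7(12.011) + 14(1.008) + 15.999
    = 84.077 + 14.112 + 15.999 = 114.188

114.19 g/mol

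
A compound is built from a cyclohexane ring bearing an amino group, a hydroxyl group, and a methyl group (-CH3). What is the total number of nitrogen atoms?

Atom tally by fragment:
  cyclohexane ring core → C:6 H:12
  (− 3 ring H displaced by substituents)
  + NH2 → N:1 H:2
  + OH → O:1 H:1
  + CH3 → C:1 H:3
Element totals:
  C: 7
  H: 15
  N: 1
  O: 1

1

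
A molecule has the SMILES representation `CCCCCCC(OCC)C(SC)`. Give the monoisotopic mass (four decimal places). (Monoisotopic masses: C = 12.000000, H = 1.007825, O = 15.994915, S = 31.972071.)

204.1548

Atom tally by fragment:
  CH3 → C:1 H:3
  CH2 → C:1 H:2
  CH2 → C:1 H:2
  CH2 → C:1 H:2
  CH2 → C:1 H:2
  CH2 → C:1 H:2
  CH(OC2H5) → C:3 H:6 O:1
  CH2SCH3 → C:2 H:5 S:1
Element totals:
  C: 11
  H: 24
  O: 1
  S: 1
Molecular formula: C11H24OS.
  M = 11(12.0) + 24(1.007825) + 15.994915 + 31.972071
    = 132.000000 + 24.187800 + 15.994915 + 31.972071 = 204.154786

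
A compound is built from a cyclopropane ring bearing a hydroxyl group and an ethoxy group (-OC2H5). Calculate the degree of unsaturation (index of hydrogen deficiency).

1

Atom tally by fragment:
  cyclopropane ring core → C:3 H:6
  (− 2 ring H displaced by substituents)
  + OH → O:1 H:1
  + OC2H5 → C:2 H:5 O:1
Element totals:
  C: 5
  H: 10
  O: 2
Molecular formula: C5H10O2.
DoU = (2C + 2 + N − H − X) / 2 = (2·5 + 2 + 0 − 10 − 0) / 2 = 1.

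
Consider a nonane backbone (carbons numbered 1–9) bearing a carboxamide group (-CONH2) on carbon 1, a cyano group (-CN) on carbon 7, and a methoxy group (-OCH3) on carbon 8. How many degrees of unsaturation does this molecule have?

Atom tally by fragment:
  H2NOCCH2 → C:2 H:4 O:1 N:1
  CH2 → C:1 H:2
  CH2 → C:1 H:2
  CH2 → C:1 H:2
  CH2 → C:1 H:2
  CH2 → C:1 H:2
  CH(CN) → C:2 H:1 N:1
  CH(OCH3) → C:2 H:4 O:1
  CH3 → C:1 H:3
Element totals:
  C: 12
  H: 22
  N: 2
  O: 2
Molecular formula: C12H22N2O2.
DoU = (2C + 2 + N − H − X) / 2 = (2·12 + 2 + 2 − 22 − 0) / 2 = 3.

3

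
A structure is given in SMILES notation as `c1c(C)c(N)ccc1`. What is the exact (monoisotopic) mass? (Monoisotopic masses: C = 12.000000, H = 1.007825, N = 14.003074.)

Atom tally by fragment:
  benzene ring core → C:6 H:6
  (− 2 ring H displaced by substituents)
  + CH3 → C:1 H:3
  + NH2 → N:1 H:2
Element totals:
  C: 7
  H: 9
  N: 1
Molecular formula: C7H9N.
  M = 7(12.0) + 9(1.007825) + 14.003074
    = 84.000000 + 9.070425 + 14.003074 = 107.073499

107.0735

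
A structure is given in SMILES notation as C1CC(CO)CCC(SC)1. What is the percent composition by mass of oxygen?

9.98%

Atom tally by fragment:
  cyclohexane ring core → C:6 H:12
  (− 2 ring H displaced by substituents)
  + CH2OH → C:1 H:3 O:1
  + SCH3 → C:1 H:3 S:1
Element totals:
  C: 8
  H: 16
  O: 1
  S: 1
Molecular formula: C8H16OS.
Molar mass = 160.275 g/mol.
Mass from O: 1 × 15.999 = 15.999 g/mol.
%O = 15.999 / 160.275 × 100 = 9.98%.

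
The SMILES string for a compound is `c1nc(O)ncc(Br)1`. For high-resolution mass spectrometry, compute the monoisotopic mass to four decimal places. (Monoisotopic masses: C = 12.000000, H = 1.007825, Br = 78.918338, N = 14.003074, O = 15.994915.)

Atom tally by fragment:
  pyrimidine ring core → C:4 H:4 N:2
  (− 2 ring H displaced by substituents)
  + OH → O:1 H:1
  + Br → Br:1
Element totals:
  C: 4
  H: 3
  Br: 1
  N: 2
  O: 1
Molecular formula: C4H3BrN2O.
  M = 4(12.0) + 3(1.007825) + 78.918338 + 2(14.003074) + 15.994915
    = 48.000000 + 3.023475 + 78.918338 + 28.006148 + 15.994915 = 173.942876

173.9429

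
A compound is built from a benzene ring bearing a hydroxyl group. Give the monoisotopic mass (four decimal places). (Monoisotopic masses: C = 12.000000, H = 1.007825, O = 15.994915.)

94.0419

Atom tally by fragment:
  benzene ring core → C:6 H:6
  (− 1 ring H displaced by substituents)
  + OH → O:1 H:1
Element totals:
  C: 6
  H: 6
  O: 1
Molecular formula: C6H6O.
  M = 6(12.0) + 6(1.007825) + 15.994915
    = 72.000000 + 6.046950 + 15.994915 = 94.041865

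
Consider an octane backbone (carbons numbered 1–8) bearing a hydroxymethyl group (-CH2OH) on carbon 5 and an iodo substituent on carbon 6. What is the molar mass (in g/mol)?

Atom tally by fragment:
  CH3 → C:1 H:3
  CH2 → C:1 H:2
  CH2 → C:1 H:2
  CH2 → C:1 H:2
  CH(CH2OH) → C:2 H:4 O:1
  CH(I) → C:1 H:1 I:1
  CH2 → C:1 H:2
  CH3 → C:1 H:3
Element totals:
  C: 9
  H: 19
  I: 1
  O: 1
Molecular formula: C9H19IO.
  M = 9(12.011) + 19(1.008) + 126.904 + 15.999
    = 108.099 + 19.152 + 126.904 + 15.999 = 270.154

270.15 g/mol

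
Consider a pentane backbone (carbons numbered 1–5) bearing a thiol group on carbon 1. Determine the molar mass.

Atom tally by fragment:
  HSCH2 → C:1 H:3 S:1
  CH2 → C:1 H:2
  CH2 → C:1 H:2
  CH2 → C:1 H:2
  CH3 → C:1 H:3
Element totals:
  C: 5
  H: 12
  S: 1
Molecular formula: C5H12S.
  M = 5(12.011) + 12(1.008) + 32.06
    = 60.055 + 12.096 + 32.060 = 104.211

104.21 g/mol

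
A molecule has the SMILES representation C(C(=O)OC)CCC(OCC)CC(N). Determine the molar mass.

Atom tally by fragment:
  CH3OOCCH2 → C:3 H:5 O:2
  CH2 → C:1 H:2
  CH2 → C:1 H:2
  CH(OC2H5) → C:3 H:6 O:1
  CH2 → C:1 H:2
  CH2NH2 → C:1 H:4 N:1
Element totals:
  C: 10
  H: 21
  N: 1
  O: 3
Molecular formula: C10H21NO3.
  M = 10(12.011) + 21(1.008) + 14.007 + 3(15.999)
    = 120.110 + 21.168 + 14.007 + 47.997 = 203.282

203.28 g/mol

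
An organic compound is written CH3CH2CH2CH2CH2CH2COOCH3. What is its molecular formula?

Element totals:
  C: 8
  H: 16
  O: 2

C8H16O2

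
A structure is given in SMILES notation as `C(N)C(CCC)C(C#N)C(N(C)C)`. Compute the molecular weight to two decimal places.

183.30 g/mol

Atom tally by fragment:
  H2NCH2 → C:1 H:4 N:1
  CH(CH2CH2CH3) → C:4 H:8
  CH(CN) → C:2 H:1 N:1
  CH2N(CH3)2 → C:3 H:8 N:1
Element totals:
  C: 10
  H: 21
  N: 3
Molecular formula: C10H21N3.
  M = 10(12.011) + 21(1.008) + 3(14.007)
    = 120.110 + 21.168 + 42.021 = 183.299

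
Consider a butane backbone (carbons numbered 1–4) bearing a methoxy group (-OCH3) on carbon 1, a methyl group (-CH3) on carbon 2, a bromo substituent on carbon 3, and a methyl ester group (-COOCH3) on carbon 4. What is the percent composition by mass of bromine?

Atom tally by fragment:
  CH3OCH2 → C:2 H:5 O:1
  CH(CH3) → C:2 H:4
  CH(Br) → C:1 H:1 Br:1
  CH2COOCH3 → C:3 H:5 O:2
Element totals:
  C: 8
  H: 15
  Br: 1
  O: 3
Molecular formula: C8H15BrO3.
Molar mass = 239.109 g/mol.
Mass from Br: 1 × 79.904 = 79.904 g/mol.
%Br = 79.904 / 239.109 × 100 = 33.42%.

33.42%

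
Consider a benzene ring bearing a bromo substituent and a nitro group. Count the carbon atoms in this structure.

6

Atom tally by fragment:
  benzene ring core → C:6 H:6
  (− 2 ring H displaced by substituents)
  + Br → Br:1
  + NO2 → N:1 O:2
Element totals:
  C: 6
  H: 4
  Br: 1
  N: 1
  O: 2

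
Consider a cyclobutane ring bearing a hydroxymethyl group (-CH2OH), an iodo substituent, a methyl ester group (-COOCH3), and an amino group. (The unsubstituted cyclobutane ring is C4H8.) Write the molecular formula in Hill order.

C7H12INO3

Atom tally by fragment:
  cyclobutane ring core → C:4 H:8
  (− 4 ring H displaced by substituents)
  + CH2OH → C:1 H:3 O:1
  + I → I:1
  + COOCH3 → C:2 H:3 O:2
  + NH2 → N:1 H:2
Element totals:
  C: 7
  H: 12
  I: 1
  N: 1
  O: 3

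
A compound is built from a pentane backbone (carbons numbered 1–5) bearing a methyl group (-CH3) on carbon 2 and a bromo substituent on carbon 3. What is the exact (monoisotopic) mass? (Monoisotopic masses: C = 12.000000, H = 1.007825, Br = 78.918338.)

164.0201

Atom tally by fragment:
  CH3 → C:1 H:3
  CH(CH3) → C:2 H:4
  CH(Br) → C:1 H:1 Br:1
  CH2 → C:1 H:2
  CH3 → C:1 H:3
Element totals:
  C: 6
  H: 13
  Br: 1
Molecular formula: C6H13Br.
  M = 6(12.0) + 13(1.007825) + 78.918338
    = 72.000000 + 13.101725 + 78.918338 = 164.020063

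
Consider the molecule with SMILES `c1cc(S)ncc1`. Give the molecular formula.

Atom tally by fragment:
  pyridine ring core → C:5 H:5 N:1
  (− 1 ring H displaced by substituents)
  + SH → S:1 H:1
Element totals:
  C: 5
  H: 5
  N: 1
  S: 1

C5H5NS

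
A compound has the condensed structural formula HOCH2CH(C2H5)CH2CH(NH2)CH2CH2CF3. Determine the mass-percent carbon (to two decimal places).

Element totals:
  C: 9
  H: 18
  F: 3
  N: 1
  O: 1
Molecular formula: C9H18F3NO.
Molar mass = 213.243 g/mol.
Mass from C: 9 × 12.011 = 108.099 g/mol.
%C = 108.099 / 213.243 × 100 = 50.69%.

50.69%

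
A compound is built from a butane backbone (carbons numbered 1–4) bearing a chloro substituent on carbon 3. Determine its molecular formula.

C4H9Cl

Atom tally by fragment:
  CH3 → C:1 H:3
  CH2 → C:1 H:2
  CH(Cl) → C:1 H:1 Cl:1
  CH3 → C:1 H:3
Element totals:
  C: 4
  H: 9
  Cl: 1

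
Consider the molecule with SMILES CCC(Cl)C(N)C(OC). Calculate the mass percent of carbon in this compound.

47.53%

Atom tally by fragment:
  CH3 → C:1 H:3
  CH2 → C:1 H:2
  CH(Cl) → C:1 H:1 Cl:1
  CH(NH2) → C:1 H:3 N:1
  CH2OCH3 → C:2 H:5 O:1
Element totals:
  C: 6
  H: 14
  Cl: 1
  N: 1
  O: 1
Molecular formula: C6H14ClNO.
Molar mass = 151.634 g/mol.
Mass from C: 6 × 12.011 = 72.066 g/mol.
%C = 72.066 / 151.634 × 100 = 47.53%.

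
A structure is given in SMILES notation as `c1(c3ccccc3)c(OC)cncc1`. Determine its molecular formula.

C12H11NO

Atom tally by fragment:
  pyridine ring core → C:5 H:5 N:1
  (− 2 ring H displaced by substituents)
  + C6H5 → C:6 H:5
  + OCH3 → C:1 H:3 O:1
Element totals:
  C: 12
  H: 11
  N: 1
  O: 1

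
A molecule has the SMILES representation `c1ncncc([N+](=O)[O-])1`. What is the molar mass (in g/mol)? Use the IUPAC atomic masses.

125.09 g/mol

Atom tally by fragment:
  pyrimidine ring core → C:4 H:4 N:2
  (− 1 ring H displaced by substituents)
  + NO2 → N:1 O:2
Element totals:
  C: 4
  H: 3
  N: 3
  O: 2
Molecular formula: C4H3N3O2.
  M = 4(12.011) + 3(1.008) + 3(14.007) + 2(15.999)
    = 48.044 + 3.024 + 42.021 + 31.998 = 125.087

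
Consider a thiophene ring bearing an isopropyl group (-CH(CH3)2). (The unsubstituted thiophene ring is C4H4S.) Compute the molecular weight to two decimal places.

Atom tally by fragment:
  thiophene ring core → C:4 H:4 S:1
  (− 1 ring H displaced by substituents)
  + CH(CH3)2 → C:3 H:7
Element totals:
  C: 7
  H: 10
  S: 1
Molecular formula: C7H10S.
  M = 7(12.011) + 10(1.008) + 32.06
    = 84.077 + 10.080 + 32.060 = 126.217

126.22 g/mol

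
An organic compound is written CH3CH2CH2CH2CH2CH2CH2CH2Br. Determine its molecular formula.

Atom tally by fragment:
  CH3 → C:1 H:3
  CH2 → C:1 H:2
  CH2 → C:1 H:2
  CH2 → C:1 H:2
  CH2 → C:1 H:2
  CH2 → C:1 H:2
  CH2 → C:1 H:2
  CH2Br → C:1 H:2 Br:1
Element totals:
  C: 8
  H: 17
  Br: 1

C8H17Br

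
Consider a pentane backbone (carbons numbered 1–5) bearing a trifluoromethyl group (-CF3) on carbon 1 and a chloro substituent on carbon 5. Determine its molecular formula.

C6H10ClF3

Atom tally by fragment:
  F3CCH2 → C:2 H:2 F:3
  CH2 → C:1 H:2
  CH2 → C:1 H:2
  CH2 → C:1 H:2
  CH2Cl → C:1 H:2 Cl:1
Element totals:
  C: 6
  H: 10
  Cl: 1
  F: 3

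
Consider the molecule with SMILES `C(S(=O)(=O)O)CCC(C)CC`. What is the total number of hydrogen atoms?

16

Atom tally by fragment:
  HO3SCH2 → C:1 H:3 S:1 O:3
  CH2 → C:1 H:2
  CH2 → C:1 H:2
  CH(CH3) → C:2 H:4
  CH2 → C:1 H:2
  CH3 → C:1 H:3
Element totals:
  C: 7
  H: 16
  O: 3
  S: 1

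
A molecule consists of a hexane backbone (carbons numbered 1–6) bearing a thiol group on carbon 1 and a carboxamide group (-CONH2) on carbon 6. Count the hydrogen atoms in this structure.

15

Atom tally by fragment:
  HSCH2 → C:1 H:3 S:1
  CH2 → C:1 H:2
  CH2 → C:1 H:2
  CH2 → C:1 H:2
  CH2 → C:1 H:2
  CH2CONH2 → C:2 H:4 O:1 N:1
Element totals:
  C: 7
  H: 15
  N: 1
  O: 1
  S: 1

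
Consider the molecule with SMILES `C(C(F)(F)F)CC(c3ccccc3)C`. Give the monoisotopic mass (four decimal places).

Atom tally by fragment:
  F3CCH2 → C:2 H:2 F:3
  CH2 → C:1 H:2
  CH(C6H5) → C:7 H:6
  CH3 → C:1 H:3
Element totals:
  C: 11
  H: 13
  F: 3
Molecular formula: C11H13F3.
  M = 11(12.0) + 13(1.007825) + 3(18.998403)
    = 132.000000 + 13.101725 + 56.995209 = 202.096934

202.0969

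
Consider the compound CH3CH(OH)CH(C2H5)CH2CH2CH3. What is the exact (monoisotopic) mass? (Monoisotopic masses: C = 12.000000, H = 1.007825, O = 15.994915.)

130.1358

Element totals:
  C: 8
  H: 18
  O: 1
Molecular formula: C8H18O.
  M = 8(12.0) + 18(1.007825) + 15.994915
    = 96.000000 + 18.140850 + 15.994915 = 130.135765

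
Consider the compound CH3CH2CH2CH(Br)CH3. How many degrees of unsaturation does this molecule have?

0

Element totals:
  C: 5
  H: 11
  Br: 1
Molecular formula: C5H11Br.
DoU = (2C + 2 + N − H − X) / 2 = (2·5 + 2 + 0 − 11 − 1) / 2 = 0.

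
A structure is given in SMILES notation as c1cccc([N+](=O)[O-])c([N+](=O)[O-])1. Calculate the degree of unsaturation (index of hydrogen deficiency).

6

Atom tally by fragment:
  benzene ring core → C:6 H:6
  (− 2 ring H displaced by substituents)
  + NO2 → N:1 O:2
  + NO2 → N:1 O:2
Element totals:
  C: 6
  H: 4
  N: 2
  O: 4
Molecular formula: C6H4N2O4.
DoU = (2C + 2 + N − H − X) / 2 = (2·6 + 2 + 2 − 4 − 0) / 2 = 6.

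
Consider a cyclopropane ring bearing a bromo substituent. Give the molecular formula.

Atom tally by fragment:
  cyclopropane ring core → C:3 H:6
  (− 1 ring H displaced by substituents)
  + Br → Br:1
Element totals:
  C: 3
  H: 5
  Br: 1

C3H5Br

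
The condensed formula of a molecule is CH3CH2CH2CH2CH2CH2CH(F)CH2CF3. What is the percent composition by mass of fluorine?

37.95%

Atom tally by fragment:
  CH3 → C:1 H:3
  CH2 → C:1 H:2
  CH2 → C:1 H:2
  CH2 → C:1 H:2
  CH2 → C:1 H:2
  CH2 → C:1 H:2
  CH(F) → C:1 H:1 F:1
  CH2CF3 → C:2 H:2 F:3
Element totals:
  C: 9
  H: 16
  F: 4
Molecular formula: C9H16F4.
Molar mass = 200.219 g/mol.
Mass from F: 4 × 18.998 = 75.992 g/mol.
%F = 75.992 / 200.219 × 100 = 37.95%.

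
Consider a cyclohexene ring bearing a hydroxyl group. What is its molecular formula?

C6H10O

Atom tally by fragment:
  cyclohexene ring core → C:6 H:10
  (− 1 ring H displaced by substituents)
  + OH → O:1 H:1
Element totals:
  C: 6
  H: 10
  O: 1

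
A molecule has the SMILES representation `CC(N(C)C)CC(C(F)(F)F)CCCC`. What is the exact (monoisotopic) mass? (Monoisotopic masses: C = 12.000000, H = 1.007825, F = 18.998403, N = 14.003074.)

Atom tally by fragment:
  CH3 → C:1 H:3
  CH(N(CH3)2) → C:3 H:7 N:1
  CH2 → C:1 H:2
  CH(CF3) → C:2 H:1 F:3
  CH2 → C:1 H:2
  CH2 → C:1 H:2
  CH2 → C:1 H:2
  CH3 → C:1 H:3
Element totals:
  C: 11
  H: 22
  F: 3
  N: 1
Molecular formula: C11H22F3N.
  M = 11(12.0) + 22(1.007825) + 3(18.998403) + 14.003074
    = 132.000000 + 22.172150 + 56.995209 + 14.003074 = 225.170433

225.1704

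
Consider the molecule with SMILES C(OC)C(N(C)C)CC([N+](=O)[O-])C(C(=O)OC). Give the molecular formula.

Atom tally by fragment:
  CH3OCH2 → C:2 H:5 O:1
  CH(N(CH3)2) → C:3 H:7 N:1
  CH2 → C:1 H:2
  CH(NO2) → C:1 H:1 N:1 O:2
  CH2COOCH3 → C:3 H:5 O:2
Element totals:
  C: 10
  H: 20
  N: 2
  O: 5

C10H20N2O5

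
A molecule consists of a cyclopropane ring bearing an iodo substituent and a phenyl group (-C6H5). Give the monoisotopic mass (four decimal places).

243.9749

Atom tally by fragment:
  cyclopropane ring core → C:3 H:6
  (− 2 ring H displaced by substituents)
  + I → I:1
  + C6H5 → C:6 H:5
Element totals:
  C: 9
  H: 9
  I: 1
Molecular formula: C9H9I.
  M = 9(12.0) + 9(1.007825) + 126.904472
    = 108.000000 + 9.070425 + 126.904472 = 243.974897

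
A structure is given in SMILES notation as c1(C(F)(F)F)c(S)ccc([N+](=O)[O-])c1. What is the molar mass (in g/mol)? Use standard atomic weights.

223.17 g/mol

Atom tally by fragment:
  benzene ring core → C:6 H:6
  (− 3 ring H displaced by substituents)
  + CF3 → C:1 F:3
  + SH → S:1 H:1
  + NO2 → N:1 O:2
Element totals:
  C: 7
  H: 4
  F: 3
  N: 1
  O: 2
  S: 1
Molecular formula: C7H4F3NO2S.
  M = 7(12.011) + 4(1.008) + 3(18.998) + 14.007 + 2(15.999) + 32.06
    = 84.077 + 4.032 + 56.994 + 14.007 + 31.998 + 32.060 = 223.168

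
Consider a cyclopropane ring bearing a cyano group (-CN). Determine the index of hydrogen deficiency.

3

Atom tally by fragment:
  cyclopropane ring core → C:3 H:6
  (− 1 ring H displaced by substituents)
  + CN → C:1 N:1
Element totals:
  C: 4
  H: 5
  N: 1
Molecular formula: C4H5N.
DoU = (2C + 2 + N − H − X) / 2 = (2·4 + 2 + 1 − 5 − 0) / 2 = 3.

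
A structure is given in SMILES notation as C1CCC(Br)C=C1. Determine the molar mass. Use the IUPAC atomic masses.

Atom tally by fragment:
  cyclohexene ring core → C:6 H:10
  (− 1 ring H displaced by substituents)
  + Br → Br:1
Element totals:
  C: 6
  H: 9
  Br: 1
Molecular formula: C6H9Br.
  M = 6(12.011) + 9(1.008) + 79.904
    = 72.066 + 9.072 + 79.904 = 161.042

161.04 g/mol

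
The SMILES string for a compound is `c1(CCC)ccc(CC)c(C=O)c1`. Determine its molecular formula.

Atom tally by fragment:
  benzene ring core → C:6 H:6
  (− 3 ring H displaced by substituents)
  + CH2CH2CH3 → C:3 H:7
  + C2H5 → C:2 H:5
  + CHO → C:1 H:1 O:1
Element totals:
  C: 12
  H: 16
  O: 1

C12H16O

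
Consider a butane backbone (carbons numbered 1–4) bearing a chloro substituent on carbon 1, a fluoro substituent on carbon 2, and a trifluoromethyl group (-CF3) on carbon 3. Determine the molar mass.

178.55 g/mol

Atom tally by fragment:
  ClCH2 → C:1 H:2 Cl:1
  CH(F) → C:1 H:1 F:1
  CH(CF3) → C:2 H:1 F:3
  CH3 → C:1 H:3
Element totals:
  C: 5
  H: 7
  Cl: 1
  F: 4
Molecular formula: C5H7ClF4.
  M = 5(12.011) + 7(1.008) + 35.45 + 4(18.998)
    = 60.055 + 7.056 + 35.450 + 75.992 = 178.553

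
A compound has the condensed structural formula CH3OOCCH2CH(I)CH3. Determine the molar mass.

Element totals:
  C: 5
  H: 9
  I: 1
  O: 2
Molecular formula: C5H9IO2.
  M = 5(12.011) + 9(1.008) + 126.904 + 2(15.999)
    = 60.055 + 9.072 + 126.904 + 31.998 = 228.029

228.03 g/mol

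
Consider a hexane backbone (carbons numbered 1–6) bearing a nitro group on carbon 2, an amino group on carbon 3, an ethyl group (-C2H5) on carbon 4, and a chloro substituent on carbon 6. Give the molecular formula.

C8H17ClN2O2

Atom tally by fragment:
  CH3 → C:1 H:3
  CH(NO2) → C:1 H:1 N:1 O:2
  CH(NH2) → C:1 H:3 N:1
  CH(C2H5) → C:3 H:6
  CH2 → C:1 H:2
  CH2Cl → C:1 H:2 Cl:1
Element totals:
  C: 8
  H: 17
  Cl: 1
  N: 2
  O: 2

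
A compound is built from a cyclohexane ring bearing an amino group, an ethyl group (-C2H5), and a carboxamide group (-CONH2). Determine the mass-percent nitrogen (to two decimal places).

16.45%

Atom tally by fragment:
  cyclohexane ring core → C:6 H:12
  (− 3 ring H displaced by substituents)
  + NH2 → N:1 H:2
  + C2H5 → C:2 H:5
  + CONH2 → C:1 H:2 O:1 N:1
Element totals:
  C: 9
  H: 18
  N: 2
  O: 1
Molecular formula: C9H18N2O.
Molar mass = 170.256 g/mol.
Mass from N: 2 × 14.007 = 28.014 g/mol.
%N = 28.014 / 170.256 × 100 = 16.45%.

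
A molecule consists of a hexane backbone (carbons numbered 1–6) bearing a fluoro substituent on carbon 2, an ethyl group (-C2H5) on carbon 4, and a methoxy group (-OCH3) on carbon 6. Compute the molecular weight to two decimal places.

162.25 g/mol

Atom tally by fragment:
  CH3 → C:1 H:3
  CH(F) → C:1 H:1 F:1
  CH2 → C:1 H:2
  CH(C2H5) → C:3 H:6
  CH2 → C:1 H:2
  CH2OCH3 → C:2 H:5 O:1
Element totals:
  C: 9
  H: 19
  F: 1
  O: 1
Molecular formula: C9H19FO.
  M = 9(12.011) + 19(1.008) + 18.998 + 15.999
    = 108.099 + 19.152 + 18.998 + 15.999 = 162.248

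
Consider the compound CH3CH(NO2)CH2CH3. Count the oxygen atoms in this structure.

2

Element totals:
  C: 4
  H: 9
  N: 1
  O: 2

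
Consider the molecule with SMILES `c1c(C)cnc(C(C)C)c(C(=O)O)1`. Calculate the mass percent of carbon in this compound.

67.02%

Atom tally by fragment:
  pyridine ring core → C:5 H:5 N:1
  (− 3 ring H displaced by substituents)
  + CH3 → C:1 H:3
  + CH(CH3)2 → C:3 H:7
  + COOH → C:1 H:1 O:2
Element totals:
  C: 10
  H: 13
  N: 1
  O: 2
Molecular formula: C10H13NO2.
Molar mass = 179.219 g/mol.
Mass from C: 10 × 12.011 = 120.110 g/mol.
%C = 120.110 / 179.219 × 100 = 67.02%.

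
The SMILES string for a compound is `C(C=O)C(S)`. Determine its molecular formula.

Atom tally by fragment:
  OHCCH2 → C:2 H:3 O:1
  CH2SH → C:1 H:3 S:1
Element totals:
  C: 3
  H: 6
  O: 1
  S: 1

C3H6OS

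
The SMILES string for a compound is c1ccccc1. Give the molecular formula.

C6H6

Atom tally by fragment:
  benzene ring core → C:6 H:6
Element totals:
  C: 6
  H: 6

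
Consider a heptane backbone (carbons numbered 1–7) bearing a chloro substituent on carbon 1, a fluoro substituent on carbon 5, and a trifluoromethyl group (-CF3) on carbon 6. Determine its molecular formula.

Atom tally by fragment:
  ClCH2 → C:1 H:2 Cl:1
  CH2 → C:1 H:2
  CH2 → C:1 H:2
  CH2 → C:1 H:2
  CH(F) → C:1 H:1 F:1
  CH(CF3) → C:2 H:1 F:3
  CH3 → C:1 H:3
Element totals:
  C: 8
  H: 13
  Cl: 1
  F: 4

C8H13ClF4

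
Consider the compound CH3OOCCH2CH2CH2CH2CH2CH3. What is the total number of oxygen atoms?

2

Atom tally by fragment:
  CH3OOCCH2 → C:3 H:5 O:2
  CH2 → C:1 H:2
  CH2 → C:1 H:2
  CH2 → C:1 H:2
  CH2 → C:1 H:2
  CH3 → C:1 H:3
Element totals:
  C: 8
  H: 16
  O: 2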